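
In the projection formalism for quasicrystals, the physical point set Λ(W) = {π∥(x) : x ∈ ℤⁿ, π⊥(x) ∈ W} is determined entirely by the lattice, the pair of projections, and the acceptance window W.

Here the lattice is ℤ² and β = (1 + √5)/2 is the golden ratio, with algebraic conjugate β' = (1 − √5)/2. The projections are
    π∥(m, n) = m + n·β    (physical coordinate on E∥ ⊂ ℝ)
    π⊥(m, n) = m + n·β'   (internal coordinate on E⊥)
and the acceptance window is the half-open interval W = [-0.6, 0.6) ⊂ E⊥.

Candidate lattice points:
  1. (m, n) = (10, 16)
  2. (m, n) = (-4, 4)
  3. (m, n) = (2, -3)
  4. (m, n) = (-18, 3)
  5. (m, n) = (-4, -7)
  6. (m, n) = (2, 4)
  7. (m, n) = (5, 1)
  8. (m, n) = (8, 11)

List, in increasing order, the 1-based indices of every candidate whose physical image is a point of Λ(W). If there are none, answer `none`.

1, 5, 6

Numerically β ≈ 1.61803 and β' = −1/β ≈ -0.61803.
#1 (10,16): internal coord 10 + (16)·β' = +0.11146; +0.11146 ∈ [-0.6, 0.6) → IN Λ
#2 (-4,4): internal coord -4 + (4)·β' = -6.47214; -6.47214 ∉ [-0.6, 0.6) → out
#3 (2,-3): internal coord 2 + (-3)·β' = +3.85410; +3.85410 ∉ [-0.6, 0.6) → out
#4 (-18,3): internal coord -18 + (3)·β' = -19.85410; -19.85410 ∉ [-0.6, 0.6) → out
#5 (-4,-7): internal coord -4 + (-7)·β' = +0.32624; +0.32624 ∈ [-0.6, 0.6) → IN Λ
#6 (2,4): internal coord 2 + (4)·β' = -0.47214; -0.47214 ∈ [-0.6, 0.6) → IN Λ
#7 (5,1): internal coord 5 + (1)·β' = +4.38197; +4.38197 ∉ [-0.6, 0.6) → out
#8 (8,11): internal coord 8 + (11)·β' = +1.20163; +1.20163 ∉ [-0.6, 0.6) → out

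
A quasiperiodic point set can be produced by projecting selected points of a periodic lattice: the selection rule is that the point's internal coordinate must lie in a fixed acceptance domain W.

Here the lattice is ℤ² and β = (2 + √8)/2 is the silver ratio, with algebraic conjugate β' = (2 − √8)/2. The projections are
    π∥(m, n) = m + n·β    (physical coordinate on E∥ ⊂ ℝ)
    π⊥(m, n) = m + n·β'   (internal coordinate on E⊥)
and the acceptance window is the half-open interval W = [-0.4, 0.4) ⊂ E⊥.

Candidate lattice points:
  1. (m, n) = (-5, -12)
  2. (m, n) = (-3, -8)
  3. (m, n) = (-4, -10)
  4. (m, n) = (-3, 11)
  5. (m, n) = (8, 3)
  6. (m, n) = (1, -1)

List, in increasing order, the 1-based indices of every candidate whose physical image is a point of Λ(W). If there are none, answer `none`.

1, 2, 3

Compute β' = (2−√8)/2 = -0.4142, so π⊥(m,n) = m -0.4142·n.
#1 (-5,-12): internal coord -5 + (-12)·β' = -0.0294; -0.0294 ∈ [-0.4, 0.4) → IN Λ
#2 (-3,-8): internal coord -3 + (-8)·β' = +0.3137; +0.3137 ∈ [-0.4, 0.4) → IN Λ
#3 (-4,-10): internal coord -4 + (-10)·β' = +0.1421; +0.1421 ∈ [-0.4, 0.4) → IN Λ
#4 (-3,11): internal coord -3 + (11)·β' = -7.5563; -7.5563 ∉ [-0.4, 0.4) → out
#5 (8,3): internal coord 8 + (3)·β' = +6.7574; +6.7574 ∉ [-0.4, 0.4) → out
#6 (1,-1): internal coord 1 + (-1)·β' = +1.4142; +1.4142 ∉ [-0.4, 0.4) → out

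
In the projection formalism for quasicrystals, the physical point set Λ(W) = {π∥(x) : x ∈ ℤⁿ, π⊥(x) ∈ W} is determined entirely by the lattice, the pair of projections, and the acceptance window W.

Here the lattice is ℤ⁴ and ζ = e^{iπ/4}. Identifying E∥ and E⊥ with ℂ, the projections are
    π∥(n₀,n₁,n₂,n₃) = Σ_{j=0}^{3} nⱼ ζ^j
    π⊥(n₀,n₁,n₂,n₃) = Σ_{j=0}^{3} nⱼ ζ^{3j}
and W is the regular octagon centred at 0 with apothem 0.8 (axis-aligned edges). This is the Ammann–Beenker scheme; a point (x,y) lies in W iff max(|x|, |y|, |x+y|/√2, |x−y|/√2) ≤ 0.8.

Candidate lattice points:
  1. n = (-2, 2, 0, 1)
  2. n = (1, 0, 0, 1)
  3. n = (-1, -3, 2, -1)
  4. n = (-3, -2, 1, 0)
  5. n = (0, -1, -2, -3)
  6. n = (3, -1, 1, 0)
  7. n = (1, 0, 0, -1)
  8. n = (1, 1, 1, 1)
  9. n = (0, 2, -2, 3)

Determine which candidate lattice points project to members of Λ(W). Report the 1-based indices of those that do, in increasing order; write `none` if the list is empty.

π⊥(n) = n₀ + n₁ζ³ + n₂ζ⁶ + n₃ζ⁹ where ζ = e^{iπ/4}.
candidate 1: n = (-2, 2, 0, 1) → π⊥ ≈ (-2.7071, +2.1213); max(|x|,|y|,|x±y|/√2) = 3.4142 > 0.8 ⇒ ∉ W
candidate 2: n = (1, 0, 0, 1) → π⊥ ≈ (+1.7071, +0.7071); max(|x|,|y|,|x±y|/√2) = 1.7071 > 0.8 ⇒ ∉ W
candidate 3: n = (-1, -3, 2, -1) → π⊥ ≈ (+0.4142, -4.8284); max(|x|,|y|,|x±y|/√2) = 4.8284 > 0.8 ⇒ ∉ W
candidate 4: n = (-3, -2, 1, 0) → π⊥ ≈ (-1.5858, -2.4142); max(|x|,|y|,|x±y|/√2) = 2.8284 > 0.8 ⇒ ∉ W
candidate 5: n = (0, -1, -2, -3) → π⊥ ≈ (-1.4142, -0.8284); max(|x|,|y|,|x±y|/√2) = 1.5858 > 0.8 ⇒ ∉ W
candidate 6: n = (3, -1, 1, 0) → π⊥ ≈ (+3.7071, -1.7071); max(|x|,|y|,|x±y|/√2) = 3.8284 > 0.8 ⇒ ∉ W
candidate 7: n = (1, 0, 0, -1) → π⊥ ≈ (+0.2929, -0.7071); max(|x|,|y|,|x±y|/√2) = 0.7071 ≤ 0.8 ⇒ ∈ W
candidate 8: n = (1, 1, 1, 1) → π⊥ ≈ (+1.0000, +0.4142); max(|x|,|y|,|x±y|/√2) = 1.0000 > 0.8 ⇒ ∉ W
candidate 9: n = (0, 2, -2, 3) → π⊥ ≈ (+0.7071, +5.5355); max(|x|,|y|,|x±y|/√2) = 5.5355 > 0.8 ⇒ ∉ W

7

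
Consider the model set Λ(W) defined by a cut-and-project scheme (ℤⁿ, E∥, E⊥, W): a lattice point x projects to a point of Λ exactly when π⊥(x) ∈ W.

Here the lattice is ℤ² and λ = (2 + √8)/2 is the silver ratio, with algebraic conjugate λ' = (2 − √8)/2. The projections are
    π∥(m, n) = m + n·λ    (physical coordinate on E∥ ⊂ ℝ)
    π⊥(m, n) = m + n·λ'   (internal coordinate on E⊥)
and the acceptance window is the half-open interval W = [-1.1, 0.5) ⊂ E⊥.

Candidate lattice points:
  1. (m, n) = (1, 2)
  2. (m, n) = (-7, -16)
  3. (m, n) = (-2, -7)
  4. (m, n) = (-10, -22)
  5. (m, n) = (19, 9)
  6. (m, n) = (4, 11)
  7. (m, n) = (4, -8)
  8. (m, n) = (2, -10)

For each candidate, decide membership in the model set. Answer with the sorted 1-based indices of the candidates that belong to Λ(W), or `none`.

Numerically λ ≈ 2.414214 and λ' = −1/λ ≈ -0.414214.
[1] lift (1,2): star map gives 0.171573; window check -1.1 ≤ 0.171573 < 0.5 is true → IN Λ
[2] lift (-7,-16): star map gives -0.372583; window check -1.1 ≤ -0.372583 < 0.5 is true → IN Λ
[3] lift (-2,-7): star map gives 0.899495; window check -1.1 ≤ 0.899495 < 0.5 is false → out
[4] lift (-10,-22): star map gives -0.887302; window check -1.1 ≤ -0.887302 < 0.5 is true → IN Λ
[5] lift (19,9): star map gives 15.272078; window check -1.1 ≤ 15.272078 < 0.5 is false → out
[6] lift (4,11): star map gives -0.556349; window check -1.1 ≤ -0.556349 < 0.5 is true → IN Λ
[7] lift (4,-8): star map gives 7.313708; window check -1.1 ≤ 7.313708 < 0.5 is false → out
[8] lift (2,-10): star map gives 6.142136; window check -1.1 ≤ 6.142136 < 0.5 is false → out

1, 2, 4, 6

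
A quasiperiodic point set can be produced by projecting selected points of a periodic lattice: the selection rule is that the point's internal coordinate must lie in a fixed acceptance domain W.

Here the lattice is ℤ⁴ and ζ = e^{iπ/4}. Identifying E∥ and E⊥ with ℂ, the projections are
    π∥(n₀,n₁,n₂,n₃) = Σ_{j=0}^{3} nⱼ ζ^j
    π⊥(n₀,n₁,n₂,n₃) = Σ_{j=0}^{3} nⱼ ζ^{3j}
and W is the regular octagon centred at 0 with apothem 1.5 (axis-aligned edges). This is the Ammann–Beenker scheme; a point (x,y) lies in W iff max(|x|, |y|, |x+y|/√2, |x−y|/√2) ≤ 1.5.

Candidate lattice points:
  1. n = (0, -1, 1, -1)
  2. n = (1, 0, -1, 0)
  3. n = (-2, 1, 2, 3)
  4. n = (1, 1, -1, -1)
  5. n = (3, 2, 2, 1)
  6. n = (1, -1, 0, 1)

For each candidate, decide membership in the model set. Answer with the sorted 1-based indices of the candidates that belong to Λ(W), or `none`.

2, 3, 4

π⊥(n) = n₀ + n₁ζ³ + n₂ζ⁶ + n₃ζ⁹ where ζ = e^{iπ/4}.
#1 (0, -1, 1, -1): internal (0.0000, -2.4142); octagon support 2.4142 vs apothem 1.5 → ∉ W
#2 (1, 0, -1, 0): internal (1.0000, 1.0000); octagon support 1.4142 vs apothem 1.5 → ∈ W
#3 (-2, 1, 2, 3): internal (-0.5858, 0.8284); octagon support 1.0000 vs apothem 1.5 → ∈ W
#4 (1, 1, -1, -1): internal (-0.4142, 1.0000); octagon support 1.0000 vs apothem 1.5 → ∈ W
#5 (3, 2, 2, 1): internal (2.2929, 0.1213); octagon support 2.2929 vs apothem 1.5 → ∉ W
#6 (1, -1, 0, 1): internal (2.4142, 0.0000); octagon support 2.4142 vs apothem 1.5 → ∉ W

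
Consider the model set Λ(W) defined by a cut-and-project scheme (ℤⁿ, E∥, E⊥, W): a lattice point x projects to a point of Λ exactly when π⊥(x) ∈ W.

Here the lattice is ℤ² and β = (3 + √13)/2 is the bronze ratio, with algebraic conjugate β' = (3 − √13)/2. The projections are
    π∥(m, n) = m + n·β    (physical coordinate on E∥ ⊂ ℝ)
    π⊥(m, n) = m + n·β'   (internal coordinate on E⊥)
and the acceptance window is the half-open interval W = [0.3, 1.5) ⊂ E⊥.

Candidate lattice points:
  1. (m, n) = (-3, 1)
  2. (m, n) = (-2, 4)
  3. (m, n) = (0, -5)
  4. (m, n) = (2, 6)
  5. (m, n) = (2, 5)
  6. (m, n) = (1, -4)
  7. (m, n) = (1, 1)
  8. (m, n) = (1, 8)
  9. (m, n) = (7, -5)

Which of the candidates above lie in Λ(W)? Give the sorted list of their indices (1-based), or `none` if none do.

5, 7

Compute β' = (3−√13)/2 = -0.302776, so π⊥(m,n) = m -0.302776·n.
candidate 1: (m,n)=(-3,1) → π∥ = -3+1·β ≈ 0.302776, π⊥ = -3+1·β' ≈ -3.302776 ∉ [0.3, 1.5) ⇒ out
candidate 2: (m,n)=(-2,4) → π∥ = -2+4·β ≈ 11.211103, π⊥ = -2+4·β' ≈ -3.211103 ∉ [0.3, 1.5) ⇒ out
candidate 3: (m,n)=(0,-5) → π∥ = 0-5·β ≈ -16.513878, π⊥ = 0-5·β' ≈ 1.513878 ∉ [0.3, 1.5) ⇒ out
candidate 4: (m,n)=(2,6) → π∥ = 2+6·β ≈ 21.816654, π⊥ = 2+6·β' ≈ 0.183346 ∉ [0.3, 1.5) ⇒ out
candidate 5: (m,n)=(2,5) → π∥ = 2+5·β ≈ 18.513878, π⊥ = 2+5·β' ≈ 0.486122 ∈ [0.3, 1.5) ⇒ IN Λ
candidate 6: (m,n)=(1,-4) → π∥ = 1-4·β ≈ -12.211103, π⊥ = 1-4·β' ≈ 2.211103 ∉ [0.3, 1.5) ⇒ out
candidate 7: (m,n)=(1,1) → π∥ = 1+1·β ≈ 4.302776, π⊥ = 1+1·β' ≈ 0.697224 ∈ [0.3, 1.5) ⇒ IN Λ
candidate 8: (m,n)=(1,8) → π∥ = 1+8·β ≈ 27.422205, π⊥ = 1+8·β' ≈ -1.422205 ∉ [0.3, 1.5) ⇒ out
candidate 9: (m,n)=(7,-5) → π∥ = 7-5·β ≈ -9.513878, π⊥ = 7-5·β' ≈ 8.513878 ∉ [0.3, 1.5) ⇒ out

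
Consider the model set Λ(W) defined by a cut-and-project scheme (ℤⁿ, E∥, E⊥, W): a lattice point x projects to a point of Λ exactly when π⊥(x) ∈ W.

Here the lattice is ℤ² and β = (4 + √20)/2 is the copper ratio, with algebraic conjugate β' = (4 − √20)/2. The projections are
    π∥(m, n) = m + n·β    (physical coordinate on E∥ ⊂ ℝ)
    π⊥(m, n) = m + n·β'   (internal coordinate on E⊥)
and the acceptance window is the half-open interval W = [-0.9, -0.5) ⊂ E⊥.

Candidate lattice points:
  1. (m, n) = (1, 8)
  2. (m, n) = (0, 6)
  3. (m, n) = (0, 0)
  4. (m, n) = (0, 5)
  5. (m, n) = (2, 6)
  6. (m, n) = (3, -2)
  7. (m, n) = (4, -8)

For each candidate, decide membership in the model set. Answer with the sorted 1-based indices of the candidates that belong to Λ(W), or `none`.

1

Compute β' = (4−√20)/2 = -0.236068, so π⊥(m,n) = m -0.236068·n.
candidate 1: (m,n)=(1,8) → π∥ = 1+8·β ≈ 34.888544, π⊥ = 1+8·β' ≈ -0.888544 ∈ [-0.9, -0.5) ⇒ IN Λ
candidate 2: (m,n)=(0,6) → π∥ = 0+6·β ≈ 25.416408, π⊥ = 0+6·β' ≈ -1.416408 ∉ [-0.9, -0.5) ⇒ out
candidate 3: (m,n)=(0,0) → π∥ = 0+0·β ≈ 0.000000, π⊥ = 0+0·β' ≈ 0.000000 ∉ [-0.9, -0.5) ⇒ out
candidate 4: (m,n)=(0,5) → π∥ = 0+5·β ≈ 21.180340, π⊥ = 0+5·β' ≈ -1.180340 ∉ [-0.9, -0.5) ⇒ out
candidate 5: (m,n)=(2,6) → π∥ = 2+6·β ≈ 27.416408, π⊥ = 2+6·β' ≈ 0.583592 ∉ [-0.9, -0.5) ⇒ out
candidate 6: (m,n)=(3,-2) → π∥ = 3-2·β ≈ -5.472136, π⊥ = 3-2·β' ≈ 3.472136 ∉ [-0.9, -0.5) ⇒ out
candidate 7: (m,n)=(4,-8) → π∥ = 4-8·β ≈ -29.888544, π⊥ = 4-8·β' ≈ 5.888544 ∉ [-0.9, -0.5) ⇒ out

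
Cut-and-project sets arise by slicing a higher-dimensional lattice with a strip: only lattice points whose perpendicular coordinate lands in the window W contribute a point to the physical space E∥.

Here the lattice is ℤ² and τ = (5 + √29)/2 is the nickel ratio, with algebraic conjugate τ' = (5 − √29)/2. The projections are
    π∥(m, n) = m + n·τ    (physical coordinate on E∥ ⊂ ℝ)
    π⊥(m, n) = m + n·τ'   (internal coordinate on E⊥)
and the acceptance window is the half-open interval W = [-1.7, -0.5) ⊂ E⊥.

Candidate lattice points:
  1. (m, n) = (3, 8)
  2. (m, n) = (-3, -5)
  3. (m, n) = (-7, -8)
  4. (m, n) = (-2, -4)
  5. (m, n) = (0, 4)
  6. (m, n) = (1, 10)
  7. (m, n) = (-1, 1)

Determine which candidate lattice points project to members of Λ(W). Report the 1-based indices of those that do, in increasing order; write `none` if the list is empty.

Compute τ' = (5−√29)/2 = -0.192582, so π⊥(m,n) = m -0.192582·n.
candidate 1: (m,n)=(3,8) → π∥ = 3+8·τ ≈ 44.540659, π⊥ = 3+8·τ' ≈ 1.459341 ∉ [-1.7, -0.5) ⇒ out
candidate 2: (m,n)=(-3,-5) → π∥ = -3-5·τ ≈ -28.962912, π⊥ = -3-5·τ' ≈ -2.037088 ∉ [-1.7, -0.5) ⇒ out
candidate 3: (m,n)=(-7,-8) → π∥ = -7-8·τ ≈ -48.540659, π⊥ = -7-8·τ' ≈ -5.459341 ∉ [-1.7, -0.5) ⇒ out
candidate 4: (m,n)=(-2,-4) → π∥ = -2-4·τ ≈ -22.770330, π⊥ = -2-4·τ' ≈ -1.229670 ∈ [-1.7, -0.5) ⇒ IN Λ
candidate 5: (m,n)=(0,4) → π∥ = 0+4·τ ≈ 20.770330, π⊥ = 0+4·τ' ≈ -0.770330 ∈ [-1.7, -0.5) ⇒ IN Λ
candidate 6: (m,n)=(1,10) → π∥ = 1+10·τ ≈ 52.925824, π⊥ = 1+10·τ' ≈ -0.925824 ∈ [-1.7, -0.5) ⇒ IN Λ
candidate 7: (m,n)=(-1,1) → π∥ = -1+1·τ ≈ 4.192582, π⊥ = -1+1·τ' ≈ -1.192582 ∈ [-1.7, -0.5) ⇒ IN Λ

4, 5, 6, 7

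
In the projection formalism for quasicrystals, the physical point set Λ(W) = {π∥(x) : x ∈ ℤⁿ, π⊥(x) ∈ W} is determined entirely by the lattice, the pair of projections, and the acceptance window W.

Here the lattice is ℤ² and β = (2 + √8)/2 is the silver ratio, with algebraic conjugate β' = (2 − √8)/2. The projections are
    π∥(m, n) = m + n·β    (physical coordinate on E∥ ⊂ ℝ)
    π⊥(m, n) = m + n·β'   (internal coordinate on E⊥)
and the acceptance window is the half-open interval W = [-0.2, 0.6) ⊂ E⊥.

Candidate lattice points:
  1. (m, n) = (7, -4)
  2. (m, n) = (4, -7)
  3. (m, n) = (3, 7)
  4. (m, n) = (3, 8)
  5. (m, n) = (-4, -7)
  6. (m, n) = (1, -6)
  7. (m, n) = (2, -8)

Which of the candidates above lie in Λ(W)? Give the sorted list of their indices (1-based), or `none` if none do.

Numerically β ≈ 2.414214 and β' = −1/β ≈ -0.414214.
#1 (7,-4): internal coord 7 + (-4)·β' = +8.656854; +8.656854 ∉ [-0.2, 0.6) → out
#2 (4,-7): internal coord 4 + (-7)·β' = +6.899495; +6.899495 ∉ [-0.2, 0.6) → out
#3 (3,7): internal coord 3 + (7)·β' = +0.100505; +0.100505 ∈ [-0.2, 0.6) → IN Λ
#4 (3,8): internal coord 3 + (8)·β' = -0.313708; -0.313708 ∉ [-0.2, 0.6) → out
#5 (-4,-7): internal coord -4 + (-7)·β' = -1.100505; -1.100505 ∉ [-0.2, 0.6) → out
#6 (1,-6): internal coord 1 + (-6)·β' = +3.485281; +3.485281 ∉ [-0.2, 0.6) → out
#7 (2,-8): internal coord 2 + (-8)·β' = +5.313708; +5.313708 ∉ [-0.2, 0.6) → out

3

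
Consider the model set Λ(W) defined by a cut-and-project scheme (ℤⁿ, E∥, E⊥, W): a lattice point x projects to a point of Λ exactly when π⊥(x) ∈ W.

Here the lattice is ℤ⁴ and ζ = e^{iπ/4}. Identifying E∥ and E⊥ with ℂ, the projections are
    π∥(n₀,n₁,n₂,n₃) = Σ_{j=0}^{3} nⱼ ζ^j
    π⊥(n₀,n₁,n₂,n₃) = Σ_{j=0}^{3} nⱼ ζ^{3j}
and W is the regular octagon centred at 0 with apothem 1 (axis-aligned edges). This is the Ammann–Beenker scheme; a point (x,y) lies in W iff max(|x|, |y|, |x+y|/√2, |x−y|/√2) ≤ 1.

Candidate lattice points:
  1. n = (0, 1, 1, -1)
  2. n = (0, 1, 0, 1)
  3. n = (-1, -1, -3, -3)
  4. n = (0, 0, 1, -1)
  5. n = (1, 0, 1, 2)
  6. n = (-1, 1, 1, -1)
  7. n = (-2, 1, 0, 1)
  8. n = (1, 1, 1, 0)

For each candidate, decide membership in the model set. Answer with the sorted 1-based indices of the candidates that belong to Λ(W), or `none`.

8

π⊥(n) = n₀ + n₁ζ³ + n₂ζ⁶ + n₃ζ⁹ where ζ = e^{iπ/4}.
candidate 1: n = (0, 1, 1, -1) → π⊥ ≈ (-1.41421, -1.00000); max(|x|,|y|,|x±y|/√2) = 1.70711 > 1 ⇒ ∉ W
candidate 2: n = (0, 1, 0, 1) → π⊥ ≈ (+0.00000, +1.41421); max(|x|,|y|,|x±y|/√2) = 1.41421 > 1 ⇒ ∉ W
candidate 3: n = (-1, -1, -3, -3) → π⊥ ≈ (-2.41421, +0.17157); max(|x|,|y|,|x±y|/√2) = 2.41421 > 1 ⇒ ∉ W
candidate 4: n = (0, 0, 1, -1) → π⊥ ≈ (-0.70711, -1.70711); max(|x|,|y|,|x±y|/√2) = 1.70711 > 1 ⇒ ∉ W
candidate 5: n = (1, 0, 1, 2) → π⊥ ≈ (+2.41421, +0.41421); max(|x|,|y|,|x±y|/√2) = 2.41421 > 1 ⇒ ∉ W
candidate 6: n = (-1, 1, 1, -1) → π⊥ ≈ (-2.41421, -1.00000); max(|x|,|y|,|x±y|/√2) = 2.41421 > 1 ⇒ ∉ W
candidate 7: n = (-2, 1, 0, 1) → π⊥ ≈ (-2.00000, +1.41421); max(|x|,|y|,|x±y|/√2) = 2.41421 > 1 ⇒ ∉ W
candidate 8: n = (1, 1, 1, 0) → π⊥ ≈ (+0.29289, -0.29289); max(|x|,|y|,|x±y|/√2) = 0.41421 ≤ 1 ⇒ ∈ W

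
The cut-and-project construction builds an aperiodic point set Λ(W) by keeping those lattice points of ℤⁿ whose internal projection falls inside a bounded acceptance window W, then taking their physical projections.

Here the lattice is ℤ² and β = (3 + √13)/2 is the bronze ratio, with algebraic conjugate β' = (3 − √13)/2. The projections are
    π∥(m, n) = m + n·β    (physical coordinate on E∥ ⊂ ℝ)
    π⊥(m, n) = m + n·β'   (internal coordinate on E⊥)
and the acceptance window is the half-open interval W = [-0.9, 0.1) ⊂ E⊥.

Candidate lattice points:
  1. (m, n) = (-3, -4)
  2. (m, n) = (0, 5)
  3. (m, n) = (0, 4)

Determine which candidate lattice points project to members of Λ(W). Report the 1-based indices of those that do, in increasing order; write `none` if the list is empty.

β' = (3−√13)/2 ≈ -0.30278.
candidate 1: (m,n)=(-3,-4) → π∥ = -3-4·β ≈ -16.21110, π⊥ = -3-4·β' ≈ -1.78890 ∉ [-0.9, 0.1) ⇒ out
candidate 2: (m,n)=(0,5) → π∥ = 0+5·β ≈ 16.51388, π⊥ = 0+5·β' ≈ -1.51388 ∉ [-0.9, 0.1) ⇒ out
candidate 3: (m,n)=(0,4) → π∥ = 0+4·β ≈ 13.21110, π⊥ = 0+4·β' ≈ -1.21110 ∉ [-0.9, 0.1) ⇒ out

none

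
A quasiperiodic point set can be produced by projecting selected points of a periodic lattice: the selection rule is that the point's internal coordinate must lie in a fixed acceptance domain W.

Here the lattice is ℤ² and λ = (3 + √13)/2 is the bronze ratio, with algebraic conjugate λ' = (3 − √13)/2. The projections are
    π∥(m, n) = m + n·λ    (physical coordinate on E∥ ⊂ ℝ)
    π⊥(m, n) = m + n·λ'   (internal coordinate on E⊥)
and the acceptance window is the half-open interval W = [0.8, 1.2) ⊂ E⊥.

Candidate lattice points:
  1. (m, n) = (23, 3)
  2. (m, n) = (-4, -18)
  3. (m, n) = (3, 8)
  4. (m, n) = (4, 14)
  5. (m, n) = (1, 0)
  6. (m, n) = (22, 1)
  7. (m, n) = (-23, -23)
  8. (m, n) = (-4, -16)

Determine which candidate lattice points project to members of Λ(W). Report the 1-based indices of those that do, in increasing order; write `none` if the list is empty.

5, 8

Compute λ' = (3−√13)/2 = -0.30278, so π⊥(m,n) = m -0.30278·n.
#1 (23,3): internal coord 23 + (3)·λ' = +22.09167; +22.09167 ∉ [0.8, 1.2) → out
#2 (-4,-18): internal coord -4 + (-18)·λ' = +1.44996; +1.44996 ∉ [0.8, 1.2) → out
#3 (3,8): internal coord 3 + (8)·λ' = +0.57779; +0.57779 ∉ [0.8, 1.2) → out
#4 (4,14): internal coord 4 + (14)·λ' = -0.23886; -0.23886 ∉ [0.8, 1.2) → out
#5 (1,0): internal coord 1 + (0)·λ' = +1.00000; +1.00000 ∈ [0.8, 1.2) → IN Λ
#6 (22,1): internal coord 22 + (1)·λ' = +21.69722; +21.69722 ∉ [0.8, 1.2) → out
#7 (-23,-23): internal coord -23 + (-23)·λ' = -16.03616; -16.03616 ∉ [0.8, 1.2) → out
#8 (-4,-16): internal coord -4 + (-16)·λ' = +0.84441; +0.84441 ∈ [0.8, 1.2) → IN Λ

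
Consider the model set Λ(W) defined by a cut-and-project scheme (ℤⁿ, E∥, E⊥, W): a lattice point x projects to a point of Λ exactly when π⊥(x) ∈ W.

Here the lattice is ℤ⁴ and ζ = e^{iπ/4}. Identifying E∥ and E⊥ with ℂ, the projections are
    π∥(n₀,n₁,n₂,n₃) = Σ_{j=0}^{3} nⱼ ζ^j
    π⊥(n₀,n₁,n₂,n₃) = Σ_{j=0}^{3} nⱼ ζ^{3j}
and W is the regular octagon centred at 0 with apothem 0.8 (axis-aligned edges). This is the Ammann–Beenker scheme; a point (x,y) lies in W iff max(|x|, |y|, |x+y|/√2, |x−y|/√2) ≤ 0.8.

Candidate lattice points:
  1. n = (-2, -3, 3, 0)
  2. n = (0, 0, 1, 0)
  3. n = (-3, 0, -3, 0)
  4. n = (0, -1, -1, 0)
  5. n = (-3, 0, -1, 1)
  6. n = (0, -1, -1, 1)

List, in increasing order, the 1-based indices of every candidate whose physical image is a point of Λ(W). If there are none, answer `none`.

π⊥(n) = n₀ + n₁ζ³ + n₂ζ⁶ + n₃ζ⁹ where ζ = e^{iπ/4}.
#1 (-2, -3, 3, 0): internal (0.121320, -5.121320); octagon support 5.121320 vs apothem 0.8 → ∉ W
#2 (0, 0, 1, 0): internal (0.000000, -1.000000); octagon support 1.000000 vs apothem 0.8 → ∉ W
#3 (-3, 0, -3, 0): internal (-3.000000, 3.000000); octagon support 4.242641 vs apothem 0.8 → ∉ W
#4 (0, -1, -1, 0): internal (0.707107, 0.292893); octagon support 0.707107 vs apothem 0.8 → ∈ W
#5 (-3, 0, -1, 1): internal (-2.292893, 1.707107); octagon support 2.828427 vs apothem 0.8 → ∉ W
#6 (0, -1, -1, 1): internal (1.414214, 1.000000); octagon support 1.707107 vs apothem 0.8 → ∉ W

4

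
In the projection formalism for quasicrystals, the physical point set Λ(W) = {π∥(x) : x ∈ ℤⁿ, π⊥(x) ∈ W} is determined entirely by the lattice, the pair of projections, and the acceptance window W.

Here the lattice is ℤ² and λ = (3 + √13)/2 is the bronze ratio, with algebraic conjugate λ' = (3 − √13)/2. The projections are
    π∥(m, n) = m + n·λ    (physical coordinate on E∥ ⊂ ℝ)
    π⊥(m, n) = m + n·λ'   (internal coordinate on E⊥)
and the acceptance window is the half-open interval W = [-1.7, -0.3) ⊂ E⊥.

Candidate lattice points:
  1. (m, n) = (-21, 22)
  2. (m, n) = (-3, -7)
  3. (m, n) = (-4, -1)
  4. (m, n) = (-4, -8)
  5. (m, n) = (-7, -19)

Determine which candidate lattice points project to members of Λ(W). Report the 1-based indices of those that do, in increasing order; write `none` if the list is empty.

Compute λ' = (3−√13)/2 = -0.302776, so π⊥(m,n) = m -0.302776·n.
candidate 1: (m,n)=(-21,22) → π∥ = -21+22·λ ≈ 51.661064, π⊥ = -21+22·λ' ≈ -27.661064 ∉ [-1.7, -0.3) ⇒ out
candidate 2: (m,n)=(-3,-7) → π∥ = -3-7·λ ≈ -26.119429, π⊥ = -3-7·λ' ≈ -0.880571 ∈ [-1.7, -0.3) ⇒ IN Λ
candidate 3: (m,n)=(-4,-1) → π∥ = -4-1·λ ≈ -7.302776, π⊥ = -4-1·λ' ≈ -3.697224 ∉ [-1.7, -0.3) ⇒ out
candidate 4: (m,n)=(-4,-8) → π∥ = -4-8·λ ≈ -30.422205, π⊥ = -4-8·λ' ≈ -1.577795 ∈ [-1.7, -0.3) ⇒ IN Λ
candidate 5: (m,n)=(-7,-19) → π∥ = -7-19·λ ≈ -69.752737, π⊥ = -7-19·λ' ≈ -1.247263 ∈ [-1.7, -0.3) ⇒ IN Λ

2, 4, 5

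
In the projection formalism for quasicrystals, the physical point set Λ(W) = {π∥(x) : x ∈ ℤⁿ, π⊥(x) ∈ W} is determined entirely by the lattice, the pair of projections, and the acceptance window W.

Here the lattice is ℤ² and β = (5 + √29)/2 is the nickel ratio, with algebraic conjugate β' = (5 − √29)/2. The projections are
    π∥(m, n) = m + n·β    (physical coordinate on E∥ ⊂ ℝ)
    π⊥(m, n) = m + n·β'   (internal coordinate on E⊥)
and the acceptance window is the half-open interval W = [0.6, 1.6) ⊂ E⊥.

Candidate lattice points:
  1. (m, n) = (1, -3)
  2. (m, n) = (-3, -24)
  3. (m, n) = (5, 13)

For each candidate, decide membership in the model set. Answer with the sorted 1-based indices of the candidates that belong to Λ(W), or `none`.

β' = (5−√29)/2 ≈ -0.19258.
[1] lift (1,-3): star map gives 1.57775; window check 0.6 ≤ 1.57775 < 1.6 is true → IN Λ
[2] lift (-3,-24): star map gives 1.62198; window check 0.6 ≤ 1.62198 < 1.6 is false → out
[3] lift (5,13): star map gives 2.49643; window check 0.6 ≤ 2.49643 < 1.6 is false → out

1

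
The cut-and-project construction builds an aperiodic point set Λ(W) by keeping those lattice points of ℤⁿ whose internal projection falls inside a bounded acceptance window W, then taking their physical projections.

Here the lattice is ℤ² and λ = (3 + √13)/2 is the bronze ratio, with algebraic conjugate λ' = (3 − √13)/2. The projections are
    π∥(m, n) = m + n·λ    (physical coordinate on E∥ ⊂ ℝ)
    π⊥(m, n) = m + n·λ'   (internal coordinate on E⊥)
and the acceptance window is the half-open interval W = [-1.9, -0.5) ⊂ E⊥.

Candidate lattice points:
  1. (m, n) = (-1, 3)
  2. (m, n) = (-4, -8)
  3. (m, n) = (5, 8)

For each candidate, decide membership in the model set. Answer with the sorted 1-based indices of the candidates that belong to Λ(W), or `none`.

2

λ' = (3−√13)/2 ≈ -0.302776.
candidate 1: (m,n)=(-1,3) → π∥ = -1+3·λ ≈ 8.908327, π⊥ = -1+3·λ' ≈ -1.908327 ∉ [-1.9, -0.5) ⇒ out
candidate 2: (m,n)=(-4,-8) → π∥ = -4-8·λ ≈ -30.422205, π⊥ = -4-8·λ' ≈ -1.577795 ∈ [-1.9, -0.5) ⇒ IN Λ
candidate 3: (m,n)=(5,8) → π∥ = 5+8·λ ≈ 31.422205, π⊥ = 5+8·λ' ≈ 2.577795 ∉ [-1.9, -0.5) ⇒ out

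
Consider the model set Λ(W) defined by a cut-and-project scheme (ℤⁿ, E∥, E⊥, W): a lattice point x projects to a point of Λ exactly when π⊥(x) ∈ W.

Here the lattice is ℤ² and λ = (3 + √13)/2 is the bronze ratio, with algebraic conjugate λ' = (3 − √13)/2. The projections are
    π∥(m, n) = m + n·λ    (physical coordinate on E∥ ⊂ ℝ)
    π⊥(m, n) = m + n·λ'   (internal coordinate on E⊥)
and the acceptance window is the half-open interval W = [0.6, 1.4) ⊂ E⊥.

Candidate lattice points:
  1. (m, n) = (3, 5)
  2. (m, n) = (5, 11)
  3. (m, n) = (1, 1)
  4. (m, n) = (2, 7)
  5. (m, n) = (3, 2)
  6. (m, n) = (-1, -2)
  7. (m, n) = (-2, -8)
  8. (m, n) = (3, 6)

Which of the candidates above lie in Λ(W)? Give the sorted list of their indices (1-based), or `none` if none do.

3, 8

λ' = (3−√13)/2 ≈ -0.30278.
#1 (3,5): internal coord 3 + (5)·λ' = +1.48612; +1.48612 ∉ [0.6, 1.4) → out
#2 (5,11): internal coord 5 + (11)·λ' = +1.66947; +1.66947 ∉ [0.6, 1.4) → out
#3 (1,1): internal coord 1 + (1)·λ' = +0.69722; +0.69722 ∈ [0.6, 1.4) → IN Λ
#4 (2,7): internal coord 2 + (7)·λ' = -0.11943; -0.11943 ∉ [0.6, 1.4) → out
#5 (3,2): internal coord 3 + (2)·λ' = +2.39445; +2.39445 ∉ [0.6, 1.4) → out
#6 (-1,-2): internal coord -1 + (-2)·λ' = -0.39445; -0.39445 ∉ [0.6, 1.4) → out
#7 (-2,-8): internal coord -2 + (-8)·λ' = +0.42221; +0.42221 ∉ [0.6, 1.4) → out
#8 (3,6): internal coord 3 + (6)·λ' = +1.18335; +1.18335 ∈ [0.6, 1.4) → IN Λ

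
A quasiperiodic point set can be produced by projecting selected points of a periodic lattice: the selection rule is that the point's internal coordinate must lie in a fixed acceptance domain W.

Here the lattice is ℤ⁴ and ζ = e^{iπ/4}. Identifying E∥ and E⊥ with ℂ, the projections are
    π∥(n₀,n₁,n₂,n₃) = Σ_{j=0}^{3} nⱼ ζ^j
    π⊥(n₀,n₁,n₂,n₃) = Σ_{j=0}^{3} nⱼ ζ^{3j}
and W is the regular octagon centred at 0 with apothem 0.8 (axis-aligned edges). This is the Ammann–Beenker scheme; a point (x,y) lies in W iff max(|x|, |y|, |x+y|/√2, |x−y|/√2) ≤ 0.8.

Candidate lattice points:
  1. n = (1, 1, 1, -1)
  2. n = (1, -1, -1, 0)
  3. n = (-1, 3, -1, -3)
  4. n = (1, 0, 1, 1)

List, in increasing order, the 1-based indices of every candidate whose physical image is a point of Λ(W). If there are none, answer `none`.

Internal map: ζ^{3j} for j=0..3 gives (1,0), (−√2/2,√2/2), (0,−1), (√2/2,√2/2).
candidate 1: n = (1, 1, 1, -1) → π⊥ ≈ (-0.41421, -1.00000); max(|x|,|y|,|x±y|/√2) = 1.00000 > 0.8 ⇒ ∉ W
candidate 2: n = (1, -1, -1, 0) → π⊥ ≈ (+1.70711, +0.29289); max(|x|,|y|,|x±y|/√2) = 1.70711 > 0.8 ⇒ ∉ W
candidate 3: n = (-1, 3, -1, -3) → π⊥ ≈ (-5.24264, +1.00000); max(|x|,|y|,|x±y|/√2) = 5.24264 > 0.8 ⇒ ∉ W
candidate 4: n = (1, 0, 1, 1) → π⊥ ≈ (+1.70711, -0.29289); max(|x|,|y|,|x±y|/√2) = 1.70711 > 0.8 ⇒ ∉ W

none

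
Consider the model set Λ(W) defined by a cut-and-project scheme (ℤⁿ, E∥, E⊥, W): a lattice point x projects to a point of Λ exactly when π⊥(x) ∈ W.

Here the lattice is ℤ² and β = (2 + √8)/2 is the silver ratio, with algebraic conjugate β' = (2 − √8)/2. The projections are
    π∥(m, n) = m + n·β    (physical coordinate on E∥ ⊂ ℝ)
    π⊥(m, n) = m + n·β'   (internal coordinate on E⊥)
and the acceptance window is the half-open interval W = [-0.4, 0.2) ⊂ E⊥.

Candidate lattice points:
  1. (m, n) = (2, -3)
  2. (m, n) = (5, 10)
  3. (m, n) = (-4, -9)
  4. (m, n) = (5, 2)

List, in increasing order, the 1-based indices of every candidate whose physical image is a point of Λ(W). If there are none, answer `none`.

Compute β' = (2−√8)/2 = -0.41421, so π⊥(m,n) = m -0.41421·n.
#1 (2,-3): internal coord 2 + (-3)·β' = +3.24264; +3.24264 ∉ [-0.4, 0.2) → out
#2 (5,10): internal coord 5 + (10)·β' = +0.85786; +0.85786 ∉ [-0.4, 0.2) → out
#3 (-4,-9): internal coord -4 + (-9)·β' = -0.27208; -0.27208 ∈ [-0.4, 0.2) → IN Λ
#4 (5,2): internal coord 5 + (2)·β' = +4.17157; +4.17157 ∉ [-0.4, 0.2) → out

3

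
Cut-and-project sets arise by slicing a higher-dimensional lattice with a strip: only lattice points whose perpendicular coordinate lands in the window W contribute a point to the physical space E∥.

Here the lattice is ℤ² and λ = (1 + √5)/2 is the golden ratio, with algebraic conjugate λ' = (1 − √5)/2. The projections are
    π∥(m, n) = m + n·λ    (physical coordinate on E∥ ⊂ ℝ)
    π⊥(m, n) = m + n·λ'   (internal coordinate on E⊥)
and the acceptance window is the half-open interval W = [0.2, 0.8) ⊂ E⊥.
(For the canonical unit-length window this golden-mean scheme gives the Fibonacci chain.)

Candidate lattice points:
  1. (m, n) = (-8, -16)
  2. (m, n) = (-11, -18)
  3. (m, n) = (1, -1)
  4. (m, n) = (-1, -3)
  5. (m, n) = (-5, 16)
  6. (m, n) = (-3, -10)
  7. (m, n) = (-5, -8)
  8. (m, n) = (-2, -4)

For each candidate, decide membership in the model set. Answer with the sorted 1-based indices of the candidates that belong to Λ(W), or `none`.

Numerically λ ≈ 1.61803 and λ' = −1/λ ≈ -0.61803.
candidate 1: (m,n)=(-8,-16) → π∥ = -8-16·λ ≈ -33.88854, π⊥ = -8-16·λ' ≈ 1.88854 ∉ [0.2, 0.8) ⇒ out
candidate 2: (m,n)=(-11,-18) → π∥ = -11-18·λ ≈ -40.12461, π⊥ = -11-18·λ' ≈ 0.12461 ∉ [0.2, 0.8) ⇒ out
candidate 3: (m,n)=(1,-1) → π∥ = 1-1·λ ≈ -0.61803, π⊥ = 1-1·λ' ≈ 1.61803 ∉ [0.2, 0.8) ⇒ out
candidate 4: (m,n)=(-1,-3) → π∥ = -1-3·λ ≈ -5.85410, π⊥ = -1-3·λ' ≈ 0.85410 ∉ [0.2, 0.8) ⇒ out
candidate 5: (m,n)=(-5,16) → π∥ = -5+16·λ ≈ 20.88854, π⊥ = -5+16·λ' ≈ -14.88854 ∉ [0.2, 0.8) ⇒ out
candidate 6: (m,n)=(-3,-10) → π∥ = -3-10·λ ≈ -19.18034, π⊥ = -3-10·λ' ≈ 3.18034 ∉ [0.2, 0.8) ⇒ out
candidate 7: (m,n)=(-5,-8) → π∥ = -5-8·λ ≈ -17.94427, π⊥ = -5-8·λ' ≈ -0.05573 ∉ [0.2, 0.8) ⇒ out
candidate 8: (m,n)=(-2,-4) → π∥ = -2-4·λ ≈ -8.47214, π⊥ = -2-4·λ' ≈ 0.47214 ∈ [0.2, 0.8) ⇒ IN Λ

8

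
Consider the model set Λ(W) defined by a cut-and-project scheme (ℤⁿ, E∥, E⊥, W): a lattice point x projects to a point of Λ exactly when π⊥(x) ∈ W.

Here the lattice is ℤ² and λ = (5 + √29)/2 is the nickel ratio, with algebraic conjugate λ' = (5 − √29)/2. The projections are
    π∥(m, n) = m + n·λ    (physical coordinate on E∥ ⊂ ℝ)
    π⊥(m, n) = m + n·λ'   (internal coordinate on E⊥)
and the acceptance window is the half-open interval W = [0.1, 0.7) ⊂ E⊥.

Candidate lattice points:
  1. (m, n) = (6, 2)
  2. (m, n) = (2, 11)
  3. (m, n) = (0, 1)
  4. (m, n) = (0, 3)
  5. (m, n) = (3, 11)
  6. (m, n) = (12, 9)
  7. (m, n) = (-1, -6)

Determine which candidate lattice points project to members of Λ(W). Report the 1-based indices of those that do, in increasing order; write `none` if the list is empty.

Compute λ' = (5−√29)/2 = -0.19258, so π⊥(m,n) = m -0.19258·n.
candidate 1: (m,n)=(6,2) → π∥ = 6+2·λ ≈ 16.38516, π⊥ = 6+2·λ' ≈ 5.61484 ∉ [0.1, 0.7) ⇒ out
candidate 2: (m,n)=(2,11) → π∥ = 2+11·λ ≈ 59.11841, π⊥ = 2+11·λ' ≈ -0.11841 ∉ [0.1, 0.7) ⇒ out
candidate 3: (m,n)=(0,1) → π∥ = 0+1·λ ≈ 5.19258, π⊥ = 0+1·λ' ≈ -0.19258 ∉ [0.1, 0.7) ⇒ out
candidate 4: (m,n)=(0,3) → π∥ = 0+3·λ ≈ 15.57775, π⊥ = 0+3·λ' ≈ -0.57775 ∉ [0.1, 0.7) ⇒ out
candidate 5: (m,n)=(3,11) → π∥ = 3+11·λ ≈ 60.11841, π⊥ = 3+11·λ' ≈ 0.88159 ∉ [0.1, 0.7) ⇒ out
candidate 6: (m,n)=(12,9) → π∥ = 12+9·λ ≈ 58.73324, π⊥ = 12+9·λ' ≈ 10.26676 ∉ [0.1, 0.7) ⇒ out
candidate 7: (m,n)=(-1,-6) → π∥ = -1-6·λ ≈ -32.15549, π⊥ = -1-6·λ' ≈ 0.15549 ∈ [0.1, 0.7) ⇒ IN Λ

7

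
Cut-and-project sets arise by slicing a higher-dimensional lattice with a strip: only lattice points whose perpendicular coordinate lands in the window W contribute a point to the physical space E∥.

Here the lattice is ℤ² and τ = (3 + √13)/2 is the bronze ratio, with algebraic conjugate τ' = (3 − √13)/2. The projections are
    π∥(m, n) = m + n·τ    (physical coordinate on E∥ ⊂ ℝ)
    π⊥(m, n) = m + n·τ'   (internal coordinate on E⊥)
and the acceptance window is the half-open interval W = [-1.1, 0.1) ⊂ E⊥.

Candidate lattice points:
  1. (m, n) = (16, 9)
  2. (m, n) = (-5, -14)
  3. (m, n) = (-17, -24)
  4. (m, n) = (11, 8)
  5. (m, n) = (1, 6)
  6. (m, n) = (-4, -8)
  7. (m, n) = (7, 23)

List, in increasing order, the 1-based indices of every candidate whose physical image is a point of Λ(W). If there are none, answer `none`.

Compute τ' = (3−√13)/2 = -0.3028, so π⊥(m,n) = m -0.3028·n.
candidate 1: (m,n)=(16,9) → π∥ = 16+9·τ ≈ 45.7250, π⊥ = 16+9·τ' ≈ 13.2750 ∉ [-1.1, 0.1) ⇒ out
candidate 2: (m,n)=(-5,-14) → π∥ = -5-14·τ ≈ -51.2389, π⊥ = -5-14·τ' ≈ -0.7611 ∈ [-1.1, 0.1) ⇒ IN Λ
candidate 3: (m,n)=(-17,-24) → π∥ = -17-24·τ ≈ -96.2666, π⊥ = -17-24·τ' ≈ -9.7334 ∉ [-1.1, 0.1) ⇒ out
candidate 4: (m,n)=(11,8) → π∥ = 11+8·τ ≈ 37.4222, π⊥ = 11+8·τ' ≈ 8.5778 ∉ [-1.1, 0.1) ⇒ out
candidate 5: (m,n)=(1,6) → π∥ = 1+6·τ ≈ 20.8167, π⊥ = 1+6·τ' ≈ -0.8167 ∈ [-1.1, 0.1) ⇒ IN Λ
candidate 6: (m,n)=(-4,-8) → π∥ = -4-8·τ ≈ -30.4222, π⊥ = -4-8·τ' ≈ -1.5778 ∉ [-1.1, 0.1) ⇒ out
candidate 7: (m,n)=(7,23) → π∥ = 7+23·τ ≈ 82.9638, π⊥ = 7+23·τ' ≈ 0.0362 ∈ [-1.1, 0.1) ⇒ IN Λ

2, 5, 7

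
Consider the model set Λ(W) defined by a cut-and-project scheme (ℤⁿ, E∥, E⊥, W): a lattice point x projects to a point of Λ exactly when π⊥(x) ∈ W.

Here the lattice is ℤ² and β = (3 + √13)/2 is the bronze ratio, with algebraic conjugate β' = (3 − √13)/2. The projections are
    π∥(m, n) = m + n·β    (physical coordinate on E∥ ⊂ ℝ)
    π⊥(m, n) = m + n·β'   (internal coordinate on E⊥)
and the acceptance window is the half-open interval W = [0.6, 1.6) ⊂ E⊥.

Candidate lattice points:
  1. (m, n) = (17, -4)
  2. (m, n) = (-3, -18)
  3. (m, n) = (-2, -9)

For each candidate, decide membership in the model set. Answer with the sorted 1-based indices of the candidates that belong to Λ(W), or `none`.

3

Compute β' = (3−√13)/2 = -0.30278, so π⊥(m,n) = m -0.30278·n.
candidate 1: (m,n)=(17,-4) → π∥ = 17-4·β ≈ 3.78890, π⊥ = 17-4·β' ≈ 18.21110 ∉ [0.6, 1.6) ⇒ out
candidate 2: (m,n)=(-3,-18) → π∥ = -3-18·β ≈ -62.44996, π⊥ = -3-18·β' ≈ 2.44996 ∉ [0.6, 1.6) ⇒ out
candidate 3: (m,n)=(-2,-9) → π∥ = -2-9·β ≈ -31.72498, π⊥ = -2-9·β' ≈ 0.72498 ∈ [0.6, 1.6) ⇒ IN Λ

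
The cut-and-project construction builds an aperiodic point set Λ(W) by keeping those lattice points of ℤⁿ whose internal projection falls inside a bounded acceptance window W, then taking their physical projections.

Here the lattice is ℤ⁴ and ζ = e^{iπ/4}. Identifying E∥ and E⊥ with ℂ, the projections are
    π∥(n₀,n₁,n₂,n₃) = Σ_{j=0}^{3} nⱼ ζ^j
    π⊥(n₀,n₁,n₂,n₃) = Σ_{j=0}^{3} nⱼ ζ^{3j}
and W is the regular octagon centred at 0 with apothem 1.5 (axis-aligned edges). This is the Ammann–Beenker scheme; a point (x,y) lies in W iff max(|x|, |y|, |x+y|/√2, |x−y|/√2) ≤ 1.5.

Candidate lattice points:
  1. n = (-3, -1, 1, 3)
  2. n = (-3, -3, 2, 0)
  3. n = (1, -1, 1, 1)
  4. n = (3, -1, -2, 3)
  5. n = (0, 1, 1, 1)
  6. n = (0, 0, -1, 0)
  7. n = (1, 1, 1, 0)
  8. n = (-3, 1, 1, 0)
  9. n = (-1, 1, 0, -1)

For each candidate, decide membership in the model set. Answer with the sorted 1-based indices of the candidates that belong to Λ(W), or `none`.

1, 5, 6, 7

With ζ = e^{iπ/4} the internal vectors are ζ^0,ζ^3,ζ^6,ζ^9.
#1 (-3, -1, 1, 3): internal (-0.171573, 0.414214); octagon support 0.414214 vs apothem 1.5 → ∈ W
#2 (-3, -3, 2, 0): internal (-0.878680, -4.121320); octagon support 4.121320 vs apothem 1.5 → ∉ W
#3 (1, -1, 1, 1): internal (2.414214, -1.000000); octagon support 2.414214 vs apothem 1.5 → ∉ W
#4 (3, -1, -2, 3): internal (5.828427, 3.414214); octagon support 6.535534 vs apothem 1.5 → ∉ W
#5 (0, 1, 1, 1): internal (0.000000, 0.414214); octagon support 0.414214 vs apothem 1.5 → ∈ W
#6 (0, 0, -1, 0): internal (0.000000, 1.000000); octagon support 1.000000 vs apothem 1.5 → ∈ W
#7 (1, 1, 1, 0): internal (0.292893, -0.292893); octagon support 0.414214 vs apothem 1.5 → ∈ W
#8 (-3, 1, 1, 0): internal (-3.707107, -0.292893); octagon support 3.707107 vs apothem 1.5 → ∉ W
#9 (-1, 1, 0, -1): internal (-2.414214, 0.000000); octagon support 2.414214 vs apothem 1.5 → ∉ W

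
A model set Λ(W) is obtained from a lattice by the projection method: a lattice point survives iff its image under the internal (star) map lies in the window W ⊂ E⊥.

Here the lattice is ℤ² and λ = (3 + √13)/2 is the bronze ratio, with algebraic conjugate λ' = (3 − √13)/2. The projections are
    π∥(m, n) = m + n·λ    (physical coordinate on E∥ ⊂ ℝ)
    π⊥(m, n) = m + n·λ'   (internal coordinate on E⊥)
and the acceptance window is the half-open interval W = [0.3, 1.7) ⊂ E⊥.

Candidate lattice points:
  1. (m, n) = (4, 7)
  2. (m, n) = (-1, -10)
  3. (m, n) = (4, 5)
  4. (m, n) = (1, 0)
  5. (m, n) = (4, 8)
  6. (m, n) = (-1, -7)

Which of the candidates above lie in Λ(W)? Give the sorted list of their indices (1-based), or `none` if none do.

λ' = (3−√13)/2 ≈ -0.30278.
#1 (4,7): internal coord 4 + (7)·λ' = +1.88057; +1.88057 ∉ [0.3, 1.7) → out
#2 (-1,-10): internal coord -1 + (-10)·λ' = +2.02776; +2.02776 ∉ [0.3, 1.7) → out
#3 (4,5): internal coord 4 + (5)·λ' = +2.48612; +2.48612 ∉ [0.3, 1.7) → out
#4 (1,0): internal coord 1 + (0)·λ' = +1.00000; +1.00000 ∈ [0.3, 1.7) → IN Λ
#5 (4,8): internal coord 4 + (8)·λ' = +1.57779; +1.57779 ∈ [0.3, 1.7) → IN Λ
#6 (-1,-7): internal coord -1 + (-7)·λ' = +1.11943; +1.11943 ∈ [0.3, 1.7) → IN Λ

4, 5, 6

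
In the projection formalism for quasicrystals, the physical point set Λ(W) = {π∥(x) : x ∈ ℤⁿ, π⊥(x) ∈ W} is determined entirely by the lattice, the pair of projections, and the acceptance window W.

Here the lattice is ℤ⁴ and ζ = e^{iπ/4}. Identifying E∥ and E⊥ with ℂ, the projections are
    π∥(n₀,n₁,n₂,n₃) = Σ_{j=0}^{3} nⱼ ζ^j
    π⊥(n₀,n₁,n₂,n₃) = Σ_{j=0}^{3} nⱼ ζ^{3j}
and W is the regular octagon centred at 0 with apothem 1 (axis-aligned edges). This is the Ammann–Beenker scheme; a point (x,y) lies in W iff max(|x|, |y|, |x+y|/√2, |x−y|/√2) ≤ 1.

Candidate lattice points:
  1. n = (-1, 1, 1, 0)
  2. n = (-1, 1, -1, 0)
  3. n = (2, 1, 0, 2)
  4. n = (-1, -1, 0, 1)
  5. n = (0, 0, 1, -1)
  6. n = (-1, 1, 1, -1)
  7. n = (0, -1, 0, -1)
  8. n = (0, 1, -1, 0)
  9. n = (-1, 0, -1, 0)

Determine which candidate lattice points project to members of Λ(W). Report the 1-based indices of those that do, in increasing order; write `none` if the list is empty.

π⊥(n) = n₀ + n₁ζ³ + n₂ζ⁶ + n₃ζ⁹ where ζ = e^{iπ/4}.
#1 (-1, 1, 1, 0): internal (-1.7071, -0.2929); octagon support 1.7071 vs apothem 1 → ∉ W
#2 (-1, 1, -1, 0): internal (-1.7071, 1.7071); octagon support 2.4142 vs apothem 1 → ∉ W
#3 (2, 1, 0, 2): internal (2.7071, 2.1213); octagon support 3.4142 vs apothem 1 → ∉ W
#4 (-1, -1, 0, 1): internal (0.4142, 0.0000); octagon support 0.4142 vs apothem 1 → ∈ W
#5 (0, 0, 1, -1): internal (-0.7071, -1.7071); octagon support 1.7071 vs apothem 1 → ∉ W
#6 (-1, 1, 1, -1): internal (-2.4142, -1.0000); octagon support 2.4142 vs apothem 1 → ∉ W
#7 (0, -1, 0, -1): internal (0.0000, -1.4142); octagon support 1.4142 vs apothem 1 → ∉ W
#8 (0, 1, -1, 0): internal (-0.7071, 1.7071); octagon support 1.7071 vs apothem 1 → ∉ W
#9 (-1, 0, -1, 0): internal (-1.0000, 1.0000); octagon support 1.4142 vs apothem 1 → ∉ W

4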